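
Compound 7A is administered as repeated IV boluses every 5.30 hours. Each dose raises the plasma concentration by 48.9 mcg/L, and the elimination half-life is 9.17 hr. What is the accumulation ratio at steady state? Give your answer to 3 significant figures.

3.03

k = ln 2 / 9.17 = 0.07559 hr⁻¹
Fraction remaining after one interval: e^(−kτ) = e^(−0.07559 × 5.30) = 0.6699
R = 1 / (1 − 0.6699) = 1 / 0.3301 ≈ 3.03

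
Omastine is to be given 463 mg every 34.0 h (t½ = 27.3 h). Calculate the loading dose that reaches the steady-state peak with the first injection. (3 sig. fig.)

k = ln 2 / 27.3 = 0.02539 h⁻¹
Accumulation ratio R = 1 / (1 − e^(−kτ)) = 1 / (1 − e^(−0.02539×34.0)) = 1 / (1 − 0.4218) = 1.729
Loading dose = maintenance dose × R = 463 × 1.729 ≈ 801 mg

801 mg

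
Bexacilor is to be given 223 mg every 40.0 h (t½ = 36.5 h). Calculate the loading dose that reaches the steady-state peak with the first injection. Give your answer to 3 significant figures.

419 mg

k = ln 2 / 36.5 = 0.01899 h⁻¹
Accumulation ratio R = 1 / (1 − e^(−kτ)) = 1 / (1 − e^(−0.01899×40.0)) = 1 / (1 − 0.4678) = 1.879
Loading dose = maintenance dose × R = 223 × 1.879 ≈ 419 mg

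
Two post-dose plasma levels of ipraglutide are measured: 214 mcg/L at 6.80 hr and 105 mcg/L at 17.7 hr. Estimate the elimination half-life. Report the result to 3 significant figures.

k = ln(C₁/C₂) / (t₂ − t₁) = ln(214/105) / (17.7 − 6.80)
  = 0.7120 / 10.90 = 0.06532 hr⁻¹
t½ = ln 2 / k = ln 2 / 0.06532 ≈ 10.6 hours

10.6 hours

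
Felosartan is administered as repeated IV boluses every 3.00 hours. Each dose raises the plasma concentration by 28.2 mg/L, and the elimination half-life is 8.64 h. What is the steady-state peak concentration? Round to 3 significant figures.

k = ln 2 / 8.64 = 0.08023 h⁻¹
Fraction remaining after one interval: e^(−kτ) = e^(−0.08023 × 3.00) = 0.7861
R = 1 / (1 − 0.7861) = 4.675
Css,max = 28.2 × 4.675 ≈ 132 mg/L

132 mg/L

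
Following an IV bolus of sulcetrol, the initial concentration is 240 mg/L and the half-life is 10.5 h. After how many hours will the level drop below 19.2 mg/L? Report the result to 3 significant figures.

k = ln 2 / 10.5 = 0.06601 h⁻¹
C(t) = C₀ e^(−kt)  ⇒  t = ln(C₀/C) / k
t = ln(240/19.2) / 0.06601 = 2.526 / 0.06601 ≈ 38.3 hours

38.3 hours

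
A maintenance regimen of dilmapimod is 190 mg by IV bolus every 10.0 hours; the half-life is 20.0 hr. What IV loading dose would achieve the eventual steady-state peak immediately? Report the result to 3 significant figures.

649 mg

k = ln 2 / 20.0 = 0.03466 hr⁻¹
Accumulation ratio R = 1 / (1 − e^(−kτ)) = 1 / (1 − e^(−0.03466×10.0)) = 1 / (1 − 0.7071) = 3.414
Loading dose = maintenance dose × R = 190 × 3.414 ≈ 649 mg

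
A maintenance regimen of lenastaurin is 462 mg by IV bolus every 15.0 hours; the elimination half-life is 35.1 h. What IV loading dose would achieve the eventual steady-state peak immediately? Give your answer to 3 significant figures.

1800 mg

k = ln 2 / 35.1 = 0.01975 h⁻¹
Accumulation ratio R = 1 / (1 − e^(−kτ)) = 1 / (1 − e^(−0.01975×15.0)) = 1 / (1 − 0.7436) = 3.901
Loading dose = maintenance dose × R = 462 × 3.901 ≈ 1800 mg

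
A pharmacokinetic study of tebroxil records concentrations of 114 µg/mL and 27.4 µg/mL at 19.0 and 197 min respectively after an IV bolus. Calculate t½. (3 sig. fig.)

k = ln(C₁/C₂) / (t₂ − t₁) = ln(114/27.4) / (197 − 19.0)
  = 1.426 / 178.0 = 0.008009 min⁻¹
t½ = ln 2 / k = ln 2 / 0.008009 ≈ 86.5 minutes

86.5 minutes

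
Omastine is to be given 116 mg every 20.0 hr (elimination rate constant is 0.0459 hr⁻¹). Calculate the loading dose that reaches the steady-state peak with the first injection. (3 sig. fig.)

Accumulation ratio R = 1 / (1 − e^(−kτ)) = 1 / (1 − e^(−0.04590×20.0)) = 1 / (1 − 0.3993) = 1.665
Loading dose = maintenance dose × R = 116 × 1.665 ≈ 193 mg

193 mg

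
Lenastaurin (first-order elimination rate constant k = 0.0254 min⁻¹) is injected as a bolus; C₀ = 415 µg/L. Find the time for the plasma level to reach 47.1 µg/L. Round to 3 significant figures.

85.7 minutes

C(t) = C₀ e^(−kt)  ⇒  t = ln(C₀/C) / k
t = ln(415/47.1) / 0.02540 = 2.176 / 0.02540 ≈ 85.7 minutes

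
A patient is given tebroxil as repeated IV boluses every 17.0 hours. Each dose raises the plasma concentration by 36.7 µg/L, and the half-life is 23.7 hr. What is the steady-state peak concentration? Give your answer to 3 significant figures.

k = ln 2 / 23.7 = 0.02925 hr⁻¹
Fraction remaining after one interval: e^(−kτ) = e^(−0.02925 × 17.0) = 0.6082
R = 1 / (1 − 0.6082) = 2.553
Css,max = 36.7 × 2.553 ≈ 93.7 µg/L

93.7 µg/L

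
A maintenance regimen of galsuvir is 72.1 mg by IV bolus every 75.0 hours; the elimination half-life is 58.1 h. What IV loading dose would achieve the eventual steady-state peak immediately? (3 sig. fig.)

k = ln 2 / 58.1 = 0.01193 h⁻¹
Accumulation ratio R = 1 / (1 − e^(−kτ)) = 1 / (1 − e^(−0.01193×75.0)) = 1 / (1 − 0.4087) = 1.691
Loading dose = maintenance dose × R = 72.1 × 1.691 ≈ 122 mg

122 mg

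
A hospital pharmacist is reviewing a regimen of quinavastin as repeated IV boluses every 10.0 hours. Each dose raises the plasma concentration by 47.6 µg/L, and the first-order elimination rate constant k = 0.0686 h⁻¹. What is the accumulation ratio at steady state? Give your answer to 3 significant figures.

2.01

Fraction remaining after one interval: e^(−kτ) = e^(−0.06860 × 10.0) = 0.5036
R = 1 / (1 − 0.5036) = 1 / 0.4964 ≈ 2.01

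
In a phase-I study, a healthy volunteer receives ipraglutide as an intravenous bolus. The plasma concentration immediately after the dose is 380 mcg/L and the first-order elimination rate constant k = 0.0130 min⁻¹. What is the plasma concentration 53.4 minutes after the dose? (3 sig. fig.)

190 mcg/L

C(t) = C₀ e^(−kt) = 380 × e^(−0.01300 × 53.4) = 380 × e^(−0.6942) = 380 × 0.4995 ≈ 190 mcg/L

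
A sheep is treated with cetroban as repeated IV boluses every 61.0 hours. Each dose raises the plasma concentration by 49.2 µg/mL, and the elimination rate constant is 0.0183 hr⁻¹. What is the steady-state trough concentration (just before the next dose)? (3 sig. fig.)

24.0 µg/mL

Fraction remaining after one interval: e^(−kτ) = e^(−0.01830 × 61.0) = 0.3275
R = 1 / (1 − 0.3275) = 1.487
Css,max = 49.2 × 1.487 = 73.16 µg/mL
Css,min = Css,max × e^(−kτ) = 73.16 × 0.3275 ≈ 24.0 µg/mL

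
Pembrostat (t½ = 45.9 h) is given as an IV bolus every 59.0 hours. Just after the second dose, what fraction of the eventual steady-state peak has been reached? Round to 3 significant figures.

0.832

k = ln 2 / 45.9 = 0.01510 h⁻¹
f_n = 1 − e^(−nkτ) = 1 − e^(−2 × 0.01510 × 59.0) = 1 − e^(−1.782) = 1 − 0.1683 ≈ 0.832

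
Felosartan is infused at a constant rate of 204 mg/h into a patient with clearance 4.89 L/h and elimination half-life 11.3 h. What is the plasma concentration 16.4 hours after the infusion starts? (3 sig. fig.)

26.5 µg/mL

Css = rate / CL = 204 / 4.89 = 41.72 µg/mL
k = ln 2 / 11.3 = 0.06134 h⁻¹
C(t) = Css (1 − e^(−kt)) = 41.72 × (1 − e^(−1.006)) = 41.72 × 0.6343 ≈ 26.5 µg/mL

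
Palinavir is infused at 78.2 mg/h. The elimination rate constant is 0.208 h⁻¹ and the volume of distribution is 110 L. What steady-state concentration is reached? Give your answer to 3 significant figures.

CL = k · V = 0.208 × 110 = 22.88 L/h
Css = rate / CL = 78.2 / 22.88 ≈ 3.42 mg/L

3.42 mg/L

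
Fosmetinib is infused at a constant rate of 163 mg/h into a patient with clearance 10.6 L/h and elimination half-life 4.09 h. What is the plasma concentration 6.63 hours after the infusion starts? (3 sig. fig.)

10.4 µg/mL

Css = rate / CL = 163 / 10.6 = 15.38 µg/mL
k = ln 2 / 4.09 = 0.1695 h⁻¹
C(t) = Css (1 − e^(−kt)) = 15.38 × (1 − e^(−1.124)) = 15.38 × 0.6749 ≈ 10.4 µg/mL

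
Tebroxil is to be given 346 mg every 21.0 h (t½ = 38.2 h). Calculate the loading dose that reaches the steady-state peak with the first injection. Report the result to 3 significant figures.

k = ln 2 / 38.2 = 0.01815 h⁻¹
Accumulation ratio R = 1 / (1 − e^(−kτ)) = 1 / (1 − e^(−0.01815×21.0)) = 1 / (1 − 0.6831) = 3.156
Loading dose = maintenance dose × R = 346 × 3.156 ≈ 1090 mg

1090 mg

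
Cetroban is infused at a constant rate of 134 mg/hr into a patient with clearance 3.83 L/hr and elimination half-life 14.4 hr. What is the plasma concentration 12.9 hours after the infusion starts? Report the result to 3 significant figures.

16.2 mg/L

Css = rate / CL = 134 / 3.83 = 34.99 mg/L
k = ln 2 / 14.4 = 0.04814 hr⁻¹
C(t) = Css (1 − e^(−kt)) = 34.99 × (1 − e^(−0.6209)) = 34.99 × 0.4626 ≈ 16.2 mg/L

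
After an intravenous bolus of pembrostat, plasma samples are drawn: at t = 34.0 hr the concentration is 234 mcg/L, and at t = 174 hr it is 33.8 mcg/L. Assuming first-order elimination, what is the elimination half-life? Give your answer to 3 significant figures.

50.2 hours

k = ln(C₁/C₂) / (t₂ − t₁) = ln(234/33.8) / (174 − 34.0)
  = 1.935 / 140.0 = 0.01382 hr⁻¹
t½ = ln 2 / k = ln 2 / 0.01382 ≈ 50.2 hours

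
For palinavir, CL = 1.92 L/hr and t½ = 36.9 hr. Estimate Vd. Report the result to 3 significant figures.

102 L

k = ln 2 / t½ = ln 2 / 36.9 = 0.01878 hr⁻¹
V = CL / k = 1.92 / 0.01878 ≈ 102 L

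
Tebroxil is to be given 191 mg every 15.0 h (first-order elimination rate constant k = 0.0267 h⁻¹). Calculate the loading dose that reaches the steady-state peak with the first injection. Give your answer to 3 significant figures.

579 mg

Accumulation ratio R = 1 / (1 − e^(−kτ)) = 1 / (1 − e^(−0.02670×15.0)) = 1 / (1 − 0.6700) = 3.030
Loading dose = maintenance dose × R = 191 × 3.030 ≈ 579 mg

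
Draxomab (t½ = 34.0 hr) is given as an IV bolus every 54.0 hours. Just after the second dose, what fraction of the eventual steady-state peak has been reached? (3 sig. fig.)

0.889

k = ln 2 / 34.0 = 0.02039 hr⁻¹
f_n = 1 − e^(−nkτ) = 1 − e^(−2 × 0.02039 × 54.0) = 1 − e^(−2.202) = 1 − 0.1106 ≈ 0.889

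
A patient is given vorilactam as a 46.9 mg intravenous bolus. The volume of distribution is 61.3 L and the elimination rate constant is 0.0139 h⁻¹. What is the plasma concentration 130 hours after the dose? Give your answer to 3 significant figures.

0.126 mg/L

C₀ = dose / V = 46.9 / 61.3 = 0.7651 mg/L
C(t) = C₀ e^(−kt) = 0.7651 × e^(−0.01390 × 130) = 0.7651 × e^(−1.807) = 0.7651 × 0.1641 ≈ 0.126 mg/L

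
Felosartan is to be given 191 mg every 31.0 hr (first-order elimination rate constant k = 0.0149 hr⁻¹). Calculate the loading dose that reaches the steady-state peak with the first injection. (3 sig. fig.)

Accumulation ratio R = 1 / (1 − e^(−kτ)) = 1 / (1 − e^(−0.01490×31.0)) = 1 / (1 − 0.6301) = 2.703
Loading dose = maintenance dose × R = 191 × 2.703 ≈ 516 mg

516 mg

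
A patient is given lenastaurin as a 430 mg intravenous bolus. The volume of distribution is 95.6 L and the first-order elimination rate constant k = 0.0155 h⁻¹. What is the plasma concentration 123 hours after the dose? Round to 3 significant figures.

0.668 mg/L

C₀ = dose / V = 430 / 95.6 = 4.498 mg/L
C(t) = C₀ e^(−kt) = 4.498 × e^(−0.01550 × 123) = 4.498 × e^(−1.907) = 4.498 × 0.1486 ≈ 0.668 mg/L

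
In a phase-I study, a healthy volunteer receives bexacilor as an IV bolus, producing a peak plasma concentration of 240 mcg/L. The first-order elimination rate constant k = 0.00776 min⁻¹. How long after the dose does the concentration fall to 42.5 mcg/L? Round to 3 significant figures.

223 minutes

C(t) = C₀ e^(−kt)  ⇒  t = ln(C₀/C) / k
t = ln(240/42.5) / 0.007760 = 1.731 / 0.007760 ≈ 223 minutes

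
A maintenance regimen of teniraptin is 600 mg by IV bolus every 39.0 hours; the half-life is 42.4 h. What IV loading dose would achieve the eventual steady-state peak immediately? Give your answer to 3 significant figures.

1270 mg

k = ln 2 / 42.4 = 0.01635 h⁻¹
Accumulation ratio R = 1 / (1 − e^(−kτ)) = 1 / (1 − e^(−0.01635×39.0)) = 1 / (1 − 0.5286) = 2.121
Loading dose = maintenance dose × R = 600 × 2.121 ≈ 1270 mg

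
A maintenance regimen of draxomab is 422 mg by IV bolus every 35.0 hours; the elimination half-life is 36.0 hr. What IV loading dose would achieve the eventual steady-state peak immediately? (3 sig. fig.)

k = ln 2 / 36.0 = 0.01925 hr⁻¹
Accumulation ratio R = 1 / (1 − e^(−kτ)) = 1 / (1 − e^(−0.01925×35.0)) = 1 / (1 − 0.5097) = 2.040
Loading dose = maintenance dose × R = 422 × 2.040 ≈ 861 mg

861 mg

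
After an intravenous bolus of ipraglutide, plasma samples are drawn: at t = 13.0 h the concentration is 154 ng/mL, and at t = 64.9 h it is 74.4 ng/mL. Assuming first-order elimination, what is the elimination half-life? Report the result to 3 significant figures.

49.4 hours

k = ln(C₁/C₂) / (t₂ − t₁) = ln(154/74.4) / (64.9 − 13.0)
  = 0.7275 / 51.90 = 0.01402 h⁻¹
t½ = ln 2 / k = ln 2 / 0.01402 ≈ 49.4 hours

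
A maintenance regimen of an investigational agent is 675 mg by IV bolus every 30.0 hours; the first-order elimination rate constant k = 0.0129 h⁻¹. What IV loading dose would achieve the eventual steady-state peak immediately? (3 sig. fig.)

Accumulation ratio R = 1 / (1 − e^(−kτ)) = 1 / (1 − e^(−0.01290×30.0)) = 1 / (1 − 0.6791) = 3.116
Loading dose = maintenance dose × R = 675 × 3.116 ≈ 2100 mg

2100 mg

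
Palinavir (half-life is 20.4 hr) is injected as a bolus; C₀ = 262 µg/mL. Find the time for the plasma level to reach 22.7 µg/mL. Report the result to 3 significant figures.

72.0 hours

k = ln 2 / 20.4 = 0.03398 hr⁻¹
C(t) = C₀ e^(−kt)  ⇒  t = ln(C₀/C) / k
t = ln(262/22.7) / 0.03398 = 2.446 / 0.03398 ≈ 72.0 hours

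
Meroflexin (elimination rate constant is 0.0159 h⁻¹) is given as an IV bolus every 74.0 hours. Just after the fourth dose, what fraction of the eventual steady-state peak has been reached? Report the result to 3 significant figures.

0.991

f_n = 1 − e^(−nkτ) = 1 − e^(−4 × 0.01590 × 74.0) = 1 − e^(−4.706) = 1 − 0.009037 ≈ 0.991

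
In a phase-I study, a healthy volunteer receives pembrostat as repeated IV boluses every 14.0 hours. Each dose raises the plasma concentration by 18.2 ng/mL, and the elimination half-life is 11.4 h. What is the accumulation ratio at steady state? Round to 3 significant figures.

k = ln 2 / 11.4 = 0.06080 h⁻¹
Fraction remaining after one interval: e^(−kτ) = e^(−0.06080 × 14.0) = 0.4269
R = 1 / (1 − 0.4269) = 1 / 0.5731 ≈ 1.74

1.74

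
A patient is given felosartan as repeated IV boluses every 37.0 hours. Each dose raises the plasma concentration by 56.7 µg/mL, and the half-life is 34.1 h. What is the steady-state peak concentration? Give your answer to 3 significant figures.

107 µg/mL

k = ln 2 / 34.1 = 0.02033 h⁻¹
Fraction remaining after one interval: e^(−kτ) = e^(−0.02033 × 37.0) = 0.4714
R = 1 / (1 − 0.4714) = 1.892
Css,max = 56.7 × 1.892 ≈ 107 µg/mL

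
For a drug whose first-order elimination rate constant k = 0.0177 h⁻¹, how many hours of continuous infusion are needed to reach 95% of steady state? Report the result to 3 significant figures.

169 hours

f = 1 − e^(−kt)  ⇒  t = −ln(1 − f) / k
t = −ln(1 − 0.95) / 0.01770 = 2.996 / 0.01770 ≈ 169 hours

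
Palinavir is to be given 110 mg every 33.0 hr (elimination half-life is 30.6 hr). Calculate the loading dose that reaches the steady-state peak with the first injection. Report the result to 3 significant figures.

k = ln 2 / 30.6 = 0.02265 hr⁻¹
Accumulation ratio R = 1 / (1 − e^(−kτ)) = 1 / (1 − e^(−0.02265×33.0)) = 1 / (1 − 0.4735) = 1.899
Loading dose = maintenance dose × R = 110 × 1.899 ≈ 209 mg

209 mg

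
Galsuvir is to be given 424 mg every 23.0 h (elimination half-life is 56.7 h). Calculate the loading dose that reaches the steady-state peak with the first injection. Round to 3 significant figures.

k = ln 2 / 56.7 = 0.01222 h⁻¹
Accumulation ratio R = 1 / (1 − e^(−kτ)) = 1 / (1 − e^(−0.01222×23.0)) = 1 / (1 − 0.7549) = 4.080
Loading dose = maintenance dose × R = 424 × 4.080 ≈ 1730 mg

1730 mg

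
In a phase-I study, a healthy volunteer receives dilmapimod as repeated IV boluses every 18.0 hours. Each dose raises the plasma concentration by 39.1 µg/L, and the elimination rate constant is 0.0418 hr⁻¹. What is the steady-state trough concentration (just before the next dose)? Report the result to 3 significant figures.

Fraction remaining after one interval: e^(−kτ) = e^(−0.04180 × 18.0) = 0.4712
R = 1 / (1 − 0.4712) = 1.891
Css,max = 39.1 × 1.891 = 73.95 µg/L
Css,min = Css,max × e^(−kτ) = 73.95 × 0.4712 ≈ 34.8 µg/L

34.8 µg/L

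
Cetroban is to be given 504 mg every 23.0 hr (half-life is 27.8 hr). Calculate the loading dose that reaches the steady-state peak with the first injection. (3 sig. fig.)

1150 mg

k = ln 2 / 27.8 = 0.02493 hr⁻¹
Accumulation ratio R = 1 / (1 − e^(−kτ)) = 1 / (1 − e^(−0.02493×23.0)) = 1 / (1 − 0.5636) = 2.291
Loading dose = maintenance dose × R = 504 × 2.291 ≈ 1150 mg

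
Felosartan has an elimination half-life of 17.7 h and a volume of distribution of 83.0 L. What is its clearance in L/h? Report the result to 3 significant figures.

3.25 L/h

k = ln 2 / t½ = ln 2 / 17.7 = 0.03916 h⁻¹
CL = k · V = 0.03916 × 83.0 ≈ 3.25 L/h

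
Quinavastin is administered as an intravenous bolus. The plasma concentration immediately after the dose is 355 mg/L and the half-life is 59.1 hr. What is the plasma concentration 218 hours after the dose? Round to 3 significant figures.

k = ln 2 / 59.1 = 0.01173 hr⁻¹
C(t) = C₀ e^(−kt) = 355 × e^(−0.01173 × 218) = 355 × e^(−2.557) = 355 × 0.07755 ≈ 27.5 mg/L

27.5 mg/L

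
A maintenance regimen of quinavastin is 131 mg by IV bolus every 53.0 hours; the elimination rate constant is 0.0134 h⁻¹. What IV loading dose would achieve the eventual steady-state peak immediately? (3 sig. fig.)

Accumulation ratio R = 1 / (1 − e^(−kτ)) = 1 / (1 − e^(−0.01340×53.0)) = 1 / (1 − 0.4915) = 1.967
Loading dose = maintenance dose × R = 131 × 1.967 ≈ 258 mg

258 mg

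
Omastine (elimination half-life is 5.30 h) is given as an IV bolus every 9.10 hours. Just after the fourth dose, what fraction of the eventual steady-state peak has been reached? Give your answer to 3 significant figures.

0.991

k = ln 2 / 5.30 = 0.1308 h⁻¹
f_n = 1 − e^(−nkτ) = 1 − e^(−4 × 0.1308 × 9.10) = 1 − e^(−4.760) = 1 − 0.008561 ≈ 0.991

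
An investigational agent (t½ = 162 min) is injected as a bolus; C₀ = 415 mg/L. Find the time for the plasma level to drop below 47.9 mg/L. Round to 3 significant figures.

k = ln 2 / 162 = 0.004279 min⁻¹
C(t) = C₀ e^(−kt)  ⇒  t = ln(C₀/C) / k
t = ln(415/47.9) / 0.004279 = 2.159 / 0.004279 ≈ 505 minutes

505 minutes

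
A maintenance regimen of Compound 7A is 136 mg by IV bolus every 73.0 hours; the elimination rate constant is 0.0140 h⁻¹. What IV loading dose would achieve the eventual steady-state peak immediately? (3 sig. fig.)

Accumulation ratio R = 1 / (1 − e^(−kτ)) = 1 / (1 − e^(−0.01400×73.0)) = 1 / (1 − 0.3599) = 1.562
Loading dose = maintenance dose × R = 136 × 1.562 ≈ 212 mg

212 mg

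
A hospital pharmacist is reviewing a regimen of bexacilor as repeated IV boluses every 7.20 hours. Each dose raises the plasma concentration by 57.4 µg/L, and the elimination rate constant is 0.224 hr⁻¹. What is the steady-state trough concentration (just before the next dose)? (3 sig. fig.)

14.3 µg/L

Fraction remaining after one interval: e^(−kτ) = e^(−0.2240 × 7.20) = 0.1993
R = 1 / (1 − 0.1993) = 1.249
Css,max = 57.4 × 1.249 = 71.69 µg/L
Css,min = Css,max × e^(−kτ) = 71.69 × 0.1993 ≈ 14.3 µg/L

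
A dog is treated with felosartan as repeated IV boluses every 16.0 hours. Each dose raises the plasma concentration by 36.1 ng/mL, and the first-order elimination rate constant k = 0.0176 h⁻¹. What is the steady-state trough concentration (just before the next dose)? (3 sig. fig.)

111 ng/mL

Fraction remaining after one interval: e^(−kτ) = e^(−0.01760 × 16.0) = 0.7546
R = 1 / (1 − 0.7546) = 4.075
Css,max = 36.1 × 4.075 = 147.1 ng/mL
Css,min = Css,max × e^(−kτ) = 147.1 × 0.7546 ≈ 111 ng/mL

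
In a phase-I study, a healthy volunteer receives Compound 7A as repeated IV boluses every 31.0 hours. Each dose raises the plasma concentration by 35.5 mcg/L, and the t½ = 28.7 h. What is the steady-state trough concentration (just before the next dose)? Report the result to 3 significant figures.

31.9 mcg/L

k = ln 2 / 28.7 = 0.02415 h⁻¹
Fraction remaining after one interval: e^(−kτ) = e^(−0.02415 × 31.0) = 0.4730
R = 1 / (1 − 0.4730) = 1.897
Css,max = 35.5 × 1.897 = 67.36 mcg/L
Css,min = Css,max × e^(−kτ) = 67.36 × 0.4730 ≈ 31.9 mcg/L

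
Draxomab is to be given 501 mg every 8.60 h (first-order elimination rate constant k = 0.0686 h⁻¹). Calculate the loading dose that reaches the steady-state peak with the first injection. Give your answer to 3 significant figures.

1120 mg

Accumulation ratio R = 1 / (1 − e^(−kτ)) = 1 / (1 − e^(−0.06860×8.60)) = 1 / (1 − 0.5543) = 2.244
Loading dose = maintenance dose × R = 501 × 2.244 ≈ 1120 mg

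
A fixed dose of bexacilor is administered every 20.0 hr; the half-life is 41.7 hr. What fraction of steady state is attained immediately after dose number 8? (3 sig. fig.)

0.930

k = ln 2 / 41.7 = 0.01662 hr⁻¹
f_n = 1 − e^(−nkτ) = 1 − e^(−8 × 0.01662 × 20.0) = 1 − e^(−2.660) = 1 − 0.06998 ≈ 0.930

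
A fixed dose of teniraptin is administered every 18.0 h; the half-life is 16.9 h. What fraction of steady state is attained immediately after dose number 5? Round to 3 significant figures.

0.975

k = ln 2 / 16.9 = 0.04101 h⁻¹
f_n = 1 − e^(−nkτ) = 1 − e^(−5 × 0.04101 × 18.0) = 1 − e^(−3.691) = 1 − 0.02494 ≈ 0.975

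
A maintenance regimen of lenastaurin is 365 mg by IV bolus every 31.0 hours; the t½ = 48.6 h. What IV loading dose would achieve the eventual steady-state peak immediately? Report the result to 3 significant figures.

1020 mg

k = ln 2 / 48.6 = 0.01426 h⁻¹
Accumulation ratio R = 1 / (1 − e^(−kτ)) = 1 / (1 − e^(−0.01426×31.0)) = 1 / (1 − 0.6427) = 2.798
Loading dose = maintenance dose × R = 365 × 2.798 ≈ 1020 mg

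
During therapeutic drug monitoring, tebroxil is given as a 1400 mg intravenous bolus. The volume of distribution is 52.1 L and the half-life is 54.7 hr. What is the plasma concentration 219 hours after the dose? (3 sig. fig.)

C₀ = dose / V = 1400 / 52.1 = 26.87 µg/mL
k = ln 2 / 54.7 = 0.01267 hr⁻¹
C(t) = C₀ e^(−kt) = 26.87 × e^(−0.01267 × 219) = 26.87 × e^(−2.775) = 26.87 × 0.06234 ≈ 1.68 µg/mL

1.68 µg/mL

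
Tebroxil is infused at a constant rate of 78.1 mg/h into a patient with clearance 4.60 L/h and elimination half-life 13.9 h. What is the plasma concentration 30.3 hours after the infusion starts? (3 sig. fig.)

Css = rate / CL = 78.1 / 4.60 = 16.98 µg/mL
k = ln 2 / 13.9 = 0.04987 h⁻¹
C(t) = Css (1 − e^(−kt)) = 16.98 × (1 − e^(−1.511)) = 16.98 × 0.7793 ≈ 13.2 µg/mL

13.2 µg/mL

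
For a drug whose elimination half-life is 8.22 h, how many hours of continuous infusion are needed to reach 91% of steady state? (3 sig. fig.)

28.6 hours

k = ln 2 / 8.22 = 0.08432 h⁻¹
f = 1 − e^(−kt)  ⇒  t = −ln(1 − f) / k
t = −ln(1 − 0.91) / 0.08432 = 2.408 / 0.08432 ≈ 28.6 hours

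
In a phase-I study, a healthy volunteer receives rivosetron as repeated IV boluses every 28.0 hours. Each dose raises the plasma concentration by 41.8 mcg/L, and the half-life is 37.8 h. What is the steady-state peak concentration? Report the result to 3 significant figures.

k = ln 2 / 37.8 = 0.01834 h⁻¹
Fraction remaining after one interval: e^(−kτ) = e^(−0.01834 × 28.0) = 0.5984
R = 1 / (1 − 0.5984) = 2.490
Css,max = 41.8 × 2.490 ≈ 104 mcg/L

104 mcg/L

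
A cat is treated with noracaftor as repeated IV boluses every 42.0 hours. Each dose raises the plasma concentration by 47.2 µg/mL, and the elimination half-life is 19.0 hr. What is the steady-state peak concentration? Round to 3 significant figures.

k = ln 2 / 19.0 = 0.03648 hr⁻¹
Fraction remaining after one interval: e^(−kτ) = e^(−0.03648 × 42.0) = 0.2161
R = 1 / (1 − 0.2161) = 1.276
Css,max = 47.2 × 1.276 ≈ 60.2 µg/mL

60.2 µg/mL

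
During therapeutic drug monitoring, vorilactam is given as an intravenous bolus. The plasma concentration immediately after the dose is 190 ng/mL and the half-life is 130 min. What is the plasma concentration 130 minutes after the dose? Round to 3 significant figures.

k = ln 2 / 130 = 0.005332 min⁻¹
C(t) = C₀ e^(−kt) = 190 × e^(−0.005332 × 130) = 190 × e^(−0.6931) = 190 × 0.5000 ≈ 95.0 ng/mL

95.0 ng/mL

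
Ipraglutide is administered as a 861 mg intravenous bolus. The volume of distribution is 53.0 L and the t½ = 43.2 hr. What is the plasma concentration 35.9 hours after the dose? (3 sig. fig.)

9.13 µg/mL

C₀ = dose / V = 861 / 53.0 = 16.25 µg/mL
k = ln 2 / 43.2 = 0.01605 hr⁻¹
C(t) = C₀ e^(−kt) = 16.25 × e^(−0.01605 × 35.9) = 16.25 × e^(−0.5760) = 16.25 × 0.5621 ≈ 9.13 µg/mL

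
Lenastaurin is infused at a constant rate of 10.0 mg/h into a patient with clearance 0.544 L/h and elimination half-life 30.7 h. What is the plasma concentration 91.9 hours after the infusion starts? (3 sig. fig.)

Css = rate / CL = 10.0 / 0.544 = 18.38 mg/L
k = ln 2 / 30.7 = 0.02258 h⁻¹
C(t) = Css (1 − e^(−kt)) = 18.38 × (1 − e^(−2.075)) = 18.38 × 0.8744 ≈ 16.1 mg/L

16.1 mg/L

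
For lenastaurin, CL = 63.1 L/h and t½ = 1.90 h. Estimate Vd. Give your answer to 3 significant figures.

173 L

k = ln 2 / t½ = ln 2 / 1.90 = 0.3648 h⁻¹
V = CL / k = 63.1 / 0.3648 ≈ 173 L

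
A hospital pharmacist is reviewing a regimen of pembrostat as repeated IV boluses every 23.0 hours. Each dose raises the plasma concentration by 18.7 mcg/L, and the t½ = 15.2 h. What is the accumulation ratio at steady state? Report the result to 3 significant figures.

1.54

k = ln 2 / 15.2 = 0.04560 h⁻¹
Fraction remaining after one interval: e^(−kτ) = e^(−0.04560 × 23.0) = 0.3503
R = 1 / (1 − 0.3503) = 1 / 0.6497 ≈ 1.54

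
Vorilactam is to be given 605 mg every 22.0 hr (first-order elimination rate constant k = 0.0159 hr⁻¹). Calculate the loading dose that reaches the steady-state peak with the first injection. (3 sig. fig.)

Accumulation ratio R = 1 / (1 − e^(−kτ)) = 1 / (1 − e^(−0.01590×22.0)) = 1 / (1 − 0.7048) = 3.388
Loading dose = maintenance dose × R = 605 × 3.388 ≈ 2050 mg

2050 mg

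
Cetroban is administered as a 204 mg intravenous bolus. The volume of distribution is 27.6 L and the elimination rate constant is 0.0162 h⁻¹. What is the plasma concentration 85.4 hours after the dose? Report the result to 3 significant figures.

1.85 mg/L

C₀ = dose / V = 204 / 27.6 = 7.391 mg/L
C(t) = C₀ e^(−kt) = 7.391 × e^(−0.01620 × 85.4) = 7.391 × e^(−1.383) = 7.391 × 0.2507 ≈ 1.85 mg/L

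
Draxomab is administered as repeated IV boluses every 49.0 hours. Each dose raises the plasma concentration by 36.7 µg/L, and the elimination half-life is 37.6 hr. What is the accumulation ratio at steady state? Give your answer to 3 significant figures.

k = ln 2 / 37.6 = 0.01843 hr⁻¹
Fraction remaining after one interval: e^(−kτ) = e^(−0.01843 × 49.0) = 0.4052
R = 1 / (1 − 0.4052) = 1 / 0.5948 ≈ 1.68

1.68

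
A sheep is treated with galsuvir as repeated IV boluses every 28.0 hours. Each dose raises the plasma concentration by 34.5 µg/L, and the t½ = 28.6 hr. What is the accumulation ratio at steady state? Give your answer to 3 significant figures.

k = ln 2 / 28.6 = 0.02424 hr⁻¹
Fraction remaining after one interval: e^(−kτ) = e^(−0.02424 × 28.0) = 0.5073
R = 1 / (1 − 0.5073) = 1 / 0.4927 ≈ 2.03

2.03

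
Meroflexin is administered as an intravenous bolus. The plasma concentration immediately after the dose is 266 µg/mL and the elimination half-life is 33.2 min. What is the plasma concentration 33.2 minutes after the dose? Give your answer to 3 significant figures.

133 µg/mL

k = ln 2 / 33.2 = 0.02088 min⁻¹
C(t) = C₀ e^(−kt) = 266 × e^(−0.02088 × 33.2) = 266 × e^(−0.6931) = 266 × 0.5000 ≈ 133 µg/mL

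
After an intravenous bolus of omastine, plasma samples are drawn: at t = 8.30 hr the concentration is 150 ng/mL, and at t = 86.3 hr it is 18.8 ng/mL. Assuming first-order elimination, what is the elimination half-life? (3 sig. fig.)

26.0 hours

k = ln(C₁/C₂) / (t₂ − t₁) = ln(150/18.8) / (86.3 − 8.30)
  = 2.077 / 78.00 = 0.02663 hr⁻¹
t½ = ln 2 / k = ln 2 / 0.02663 ≈ 26.0 hours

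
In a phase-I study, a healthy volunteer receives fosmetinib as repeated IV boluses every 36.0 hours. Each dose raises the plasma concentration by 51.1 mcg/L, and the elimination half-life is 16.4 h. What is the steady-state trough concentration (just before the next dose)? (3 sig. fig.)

14.3 mcg/L

k = ln 2 / 16.4 = 0.04227 h⁻¹
Fraction remaining after one interval: e^(−kτ) = e^(−0.04227 × 36.0) = 0.2184
R = 1 / (1 − 0.2184) = 1.279
Css,max = 51.1 × 1.279 = 65.38 mcg/L
Css,min = Css,max × e^(−kτ) = 65.38 × 0.2184 ≈ 14.3 mcg/L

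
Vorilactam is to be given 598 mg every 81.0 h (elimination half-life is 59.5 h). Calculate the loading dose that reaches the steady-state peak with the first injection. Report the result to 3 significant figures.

979 mg

k = ln 2 / 59.5 = 0.01165 h⁻¹
Accumulation ratio R = 1 / (1 − e^(−kτ)) = 1 / (1 − e^(−0.01165×81.0)) = 1 / (1 − 0.3892) = 1.637
Loading dose = maintenance dose × R = 598 × 1.637 ≈ 979 mg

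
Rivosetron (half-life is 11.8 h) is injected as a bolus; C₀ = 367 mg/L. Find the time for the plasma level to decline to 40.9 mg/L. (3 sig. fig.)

37.4 hours

k = ln 2 / 11.8 = 0.05874 h⁻¹
C(t) = C₀ e^(−kt)  ⇒  t = ln(C₀/C) / k
t = ln(367/40.9) / 0.05874 = 2.194 / 0.05874 ≈ 37.4 hours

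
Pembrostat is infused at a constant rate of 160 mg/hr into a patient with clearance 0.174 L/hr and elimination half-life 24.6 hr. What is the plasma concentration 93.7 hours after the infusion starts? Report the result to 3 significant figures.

854 mg/L

Css = rate / CL = 160 / 0.174 = 919.5 mg/L
k = ln 2 / 24.6 = 0.02818 hr⁻¹
C(t) = Css (1 − e^(−kt)) = 919.5 × (1 − e^(−2.640)) = 919.5 × 0.9287 ≈ 854 mg/L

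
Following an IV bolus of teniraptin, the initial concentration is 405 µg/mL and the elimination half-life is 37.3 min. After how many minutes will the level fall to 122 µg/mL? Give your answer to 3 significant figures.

64.6 minutes

k = ln 2 / 37.3 = 0.01858 min⁻¹
C(t) = C₀ e^(−kt)  ⇒  t = ln(C₀/C) / k
t = ln(405/122) / 0.01858 = 1.200 / 0.01858 ≈ 64.6 minutes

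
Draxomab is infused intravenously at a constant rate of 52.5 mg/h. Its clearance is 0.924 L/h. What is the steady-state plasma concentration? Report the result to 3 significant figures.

Css = infusion rate / CL = 52.5 / 0.924 ≈ 56.8 mg/L

56.8 mg/L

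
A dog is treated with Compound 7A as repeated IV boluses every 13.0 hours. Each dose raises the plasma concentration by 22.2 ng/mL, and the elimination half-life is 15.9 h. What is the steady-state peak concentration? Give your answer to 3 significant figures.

k = ln 2 / 15.9 = 0.04359 h⁻¹
Fraction remaining after one interval: e^(−kτ) = e^(−0.04359 × 13.0) = 0.5674
R = 1 / (1 − 0.5674) = 2.312
Css,max = 22.2 × 2.312 ≈ 51.3 ng/mL

51.3 ng/mL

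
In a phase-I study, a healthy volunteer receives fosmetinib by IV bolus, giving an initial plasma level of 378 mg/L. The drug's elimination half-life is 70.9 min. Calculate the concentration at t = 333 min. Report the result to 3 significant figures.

14.6 mg/L

k = ln 2 / 70.9 = 0.009776 min⁻¹
333 min is 4.697 half-lives, so C = 378 × (1/2)^4.697 = 378 × 0.03856 ≈ 14.6 mg/L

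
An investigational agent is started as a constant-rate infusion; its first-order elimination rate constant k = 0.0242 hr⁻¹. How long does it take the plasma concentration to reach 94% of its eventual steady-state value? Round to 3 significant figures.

116 hours

f = 1 − e^(−kt)  ⇒  t = −ln(1 − f) / k
t = −ln(1 − 0.94) / 0.02420 = 2.813 / 0.02420 ≈ 116 hours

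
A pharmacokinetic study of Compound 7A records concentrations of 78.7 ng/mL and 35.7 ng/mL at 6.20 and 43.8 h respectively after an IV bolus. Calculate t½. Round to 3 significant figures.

k = ln(C₁/C₂) / (t₂ − t₁) = ln(78.7/35.7) / (43.8 − 6.20)
  = 0.7905 / 37.60 = 0.02102 h⁻¹
t½ = ln 2 / k = ln 2 / 0.02102 ≈ 33.0 hours

33.0 hours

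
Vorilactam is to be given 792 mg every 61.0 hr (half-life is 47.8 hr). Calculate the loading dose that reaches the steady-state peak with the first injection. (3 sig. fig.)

k = ln 2 / 47.8 = 0.01450 hr⁻¹
Accumulation ratio R = 1 / (1 − e^(−kτ)) = 1 / (1 − e^(−0.01450×61.0)) = 1 / (1 − 0.4129) = 1.703
Loading dose = maintenance dose × R = 792 × 1.703 ≈ 1350 mg

1350 mg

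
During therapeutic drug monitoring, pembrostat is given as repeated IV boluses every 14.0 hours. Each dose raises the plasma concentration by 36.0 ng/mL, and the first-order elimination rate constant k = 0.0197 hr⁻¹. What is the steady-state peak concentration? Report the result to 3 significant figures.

Fraction remaining after one interval: e^(−kτ) = e^(−0.01970 × 14.0) = 0.7590
R = 1 / (1 − 0.7590) = 4.149
Css,max = 36.0 × 4.149 ≈ 149 ng/mL

149 ng/mL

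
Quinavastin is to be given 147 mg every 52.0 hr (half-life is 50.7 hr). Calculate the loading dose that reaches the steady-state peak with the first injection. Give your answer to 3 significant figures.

k = ln 2 / 50.7 = 0.01367 hr⁻¹
Accumulation ratio R = 1 / (1 − e^(−kτ)) = 1 / (1 − e^(−0.01367×52.0)) = 1 / (1 − 0.4912) = 1.965
Loading dose = maintenance dose × R = 147 × 1.965 ≈ 289 mg

289 mg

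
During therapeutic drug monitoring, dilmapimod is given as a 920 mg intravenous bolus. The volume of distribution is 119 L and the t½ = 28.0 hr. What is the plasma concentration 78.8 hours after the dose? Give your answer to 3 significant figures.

C₀ = dose / V = 920 / 119 = 7.731 µg/mL
k = ln 2 / 28.0 = 0.02476 hr⁻¹
C(t) = C₀ e^(−kt) = 7.731 × e^(−0.02476 × 78.8) = 7.731 × e^(−1.951) = 7.731 × 0.1422 ≈ 1.10 µg/mL

1.10 µg/mL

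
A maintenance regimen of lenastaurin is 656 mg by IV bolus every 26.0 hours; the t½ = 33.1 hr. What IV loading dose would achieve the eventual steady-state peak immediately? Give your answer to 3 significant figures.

k = ln 2 / 33.1 = 0.02094 hr⁻¹
Accumulation ratio R = 1 / (1 − e^(−kτ)) = 1 / (1 − e^(−0.02094×26.0)) = 1 / (1 − 0.5802) = 2.382
Loading dose = maintenance dose × R = 656 × 2.382 ≈ 1560 mg

1560 mg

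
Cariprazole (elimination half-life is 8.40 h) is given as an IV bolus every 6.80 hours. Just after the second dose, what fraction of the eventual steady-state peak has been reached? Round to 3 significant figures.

k = ln 2 / 8.40 = 0.08252 h⁻¹
f_n = 1 − e^(−nkτ) = 1 − e^(−2 × 0.08252 × 6.80) = 1 − e^(−1.122) = 1 − 0.3256 ≈ 0.674

0.674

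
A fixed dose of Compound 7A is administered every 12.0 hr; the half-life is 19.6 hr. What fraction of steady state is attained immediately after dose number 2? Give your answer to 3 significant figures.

0.572

k = ln 2 / 19.6 = 0.03536 hr⁻¹
f_n = 1 − e^(−nkτ) = 1 − e^(−2 × 0.03536 × 12.0) = 1 − e^(−0.8488) = 1 − 0.4279 ≈ 0.572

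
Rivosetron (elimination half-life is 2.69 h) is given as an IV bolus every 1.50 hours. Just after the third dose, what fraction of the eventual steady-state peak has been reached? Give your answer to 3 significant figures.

0.686

k = ln 2 / 2.69 = 0.2577 h⁻¹
f_n = 1 − e^(−nkτ) = 1 − e^(−3 × 0.2577 × 1.50) = 1 − e^(−1.160) = 1 − 0.3136 ≈ 0.686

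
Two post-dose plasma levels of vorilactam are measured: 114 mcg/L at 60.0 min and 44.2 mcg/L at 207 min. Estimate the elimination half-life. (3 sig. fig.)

108 minutes

k = ln(C₁/C₂) / (t₂ − t₁) = ln(114/44.2) / (207 − 60.0)
  = 0.9475 / 147.0 = 0.006445 min⁻¹
t½ = ln 2 / k = ln 2 / 0.006445 ≈ 108 minutes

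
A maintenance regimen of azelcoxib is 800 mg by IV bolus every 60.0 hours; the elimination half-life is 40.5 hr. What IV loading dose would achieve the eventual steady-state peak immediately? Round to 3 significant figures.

k = ln 2 / 40.5 = 0.01711 hr⁻¹
Accumulation ratio R = 1 / (1 − e^(−kτ)) = 1 / (1 − e^(−0.01711×60.0)) = 1 / (1 − 0.3581) = 1.558
Loading dose = maintenance dose × R = 800 × 1.558 ≈ 1250 mg

1250 mg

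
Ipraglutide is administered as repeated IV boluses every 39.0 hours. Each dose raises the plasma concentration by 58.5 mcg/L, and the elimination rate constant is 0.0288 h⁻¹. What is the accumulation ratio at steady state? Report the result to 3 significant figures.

Fraction remaining after one interval: e^(−kτ) = e^(−0.02880 × 39.0) = 0.3252
R = 1 / (1 − 0.3252) = 1 / 0.6748 ≈ 1.48

1.48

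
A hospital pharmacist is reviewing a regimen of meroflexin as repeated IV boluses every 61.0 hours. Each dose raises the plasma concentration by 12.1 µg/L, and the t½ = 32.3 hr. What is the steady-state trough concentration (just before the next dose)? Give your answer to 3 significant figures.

4.48 µg/L

k = ln 2 / 32.3 = 0.02146 hr⁻¹
Fraction remaining after one interval: e^(−kτ) = e^(−0.02146 × 61.0) = 0.2701
R = 1 / (1 − 0.2701) = 1.370
Css,max = 12.1 × 1.370 = 16.58 µg/L
Css,min = Css,max × e^(−kτ) = 16.58 × 0.2701 ≈ 4.48 µg/L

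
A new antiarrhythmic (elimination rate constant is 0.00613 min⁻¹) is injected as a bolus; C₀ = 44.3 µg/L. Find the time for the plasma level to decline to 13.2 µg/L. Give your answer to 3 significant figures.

198 minutes

C(t) = C₀ e^(−kt)  ⇒  t = ln(C₀/C) / k
t = ln(44.3/13.2) / 0.006130 = 1.211 / 0.006130 ≈ 198 minutes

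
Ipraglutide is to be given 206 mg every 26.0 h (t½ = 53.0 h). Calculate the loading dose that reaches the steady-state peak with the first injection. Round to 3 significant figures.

k = ln 2 / 53.0 = 0.01308 h⁻¹
Accumulation ratio R = 1 / (1 − e^(−kτ)) = 1 / (1 − e^(−0.01308×26.0)) = 1 / (1 − 0.7117) = 3.469
Loading dose = maintenance dose × R = 206 × 3.469 ≈ 715 mg

715 mg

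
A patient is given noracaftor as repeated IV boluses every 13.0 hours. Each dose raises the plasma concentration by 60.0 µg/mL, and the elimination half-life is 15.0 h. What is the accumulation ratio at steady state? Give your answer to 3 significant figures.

2.21

k = ln 2 / 15.0 = 0.04621 h⁻¹
Fraction remaining after one interval: e^(−kτ) = e^(−0.04621 × 13.0) = 0.5484
R = 1 / (1 − 0.5484) = 1 / 0.4516 ≈ 2.21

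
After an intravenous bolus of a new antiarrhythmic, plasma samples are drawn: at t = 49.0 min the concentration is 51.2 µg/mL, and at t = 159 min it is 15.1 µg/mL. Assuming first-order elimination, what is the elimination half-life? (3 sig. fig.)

k = ln(C₁/C₂) / (t₂ − t₁) = ln(51.2/15.1) / (159 − 49.0)
  = 1.221 / 110.0 = 0.01110 min⁻¹
t½ = ln 2 / k = ln 2 / 0.01110 ≈ 62.4 minutes

62.4 minutes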